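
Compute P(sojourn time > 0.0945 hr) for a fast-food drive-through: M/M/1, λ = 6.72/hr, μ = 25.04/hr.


W ~ Exponential(μ−λ) for M/M/1.
μ − λ = 25.04 − 6.72 = 18.3200
P(W > t) = e^{−(μ−λ)t} = e^{−1.7312} = 0.177065

Final: 0.177065


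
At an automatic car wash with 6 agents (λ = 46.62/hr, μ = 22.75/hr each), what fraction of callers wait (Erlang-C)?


a = λ/μ = 2.0492; ρ = a/6 = 0.3415
P₀ = 0.128613 (from M/M/c formula)
C(c,a) = [a^c/(c!(1−ρ))]·P₀ = [74.05344/(720·0.6585)]·0.128613
= 0.15620·0.128613 = 0.020089

Final: 0.020089


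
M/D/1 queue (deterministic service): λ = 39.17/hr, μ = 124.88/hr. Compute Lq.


ρ = 39.17/124.88 = 0.3137
M/D/1: Lq = ρ²/(2(1−ρ)) = 0.09838/(2·0.6863) = 0.07167

Final: 0.07167


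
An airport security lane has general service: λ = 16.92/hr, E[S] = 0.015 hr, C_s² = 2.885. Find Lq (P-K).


ρ = λ·E[S] = 16.92·0.015 = 0.2538
Lq = ρ²(1+C_s²)/(2(1−ρ)) = 0.06441·(1+2.885)/(2·0.7462)
= 0.06441·3.8850/1.4924 = 0.16768

Final: 0.16768


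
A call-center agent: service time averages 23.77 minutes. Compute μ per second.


μ = 1/(service time) in consistent units.
1 second = 0.0166667 min, so μ = 0.0166667/23.77 = 0.0007012 per second

Final: 0.0007012 /sec


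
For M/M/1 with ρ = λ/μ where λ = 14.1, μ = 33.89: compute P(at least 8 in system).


ρ = 14.1/33.89 = 0.4161
P(N ≥ n) = ρ^n = 0.4161^8 = 0.0008978

Final: 0.0008978


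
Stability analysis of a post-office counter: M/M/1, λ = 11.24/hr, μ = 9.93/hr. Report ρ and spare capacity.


Total capacity cμ = 1·9.93 = 9.93/hr
ρ = λ/(cμ) = 11.24/9.93 = 1.1319
Stable ⇔ ρ < 1: NO
Spare capacity = cμ − λ = 9.93 − 11.24 = -1.31/hr

Final: ρ = 1.1319; unstable; margin = -1.31/hr


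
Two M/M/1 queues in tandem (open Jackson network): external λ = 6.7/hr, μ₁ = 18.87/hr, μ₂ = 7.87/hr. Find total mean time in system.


Each node sees arrival rate λ = 6.7/hr (tandem ⇒ throughput preserved).
W₁ = 1/(μ₁−λ) = 1/(18.87−6.7) = 0.08217 hr
W₂ = 1/(μ₂−λ) = 1/(7.87−6.7) = 0.85470 hr
W_total = W₁ + W₂ = 0.08217 + 0.85470 = 0.93687 hr

Final: 0.93687 hr


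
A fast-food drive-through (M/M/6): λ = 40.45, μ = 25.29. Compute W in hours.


a = 1.5994; ρ = 0.2666; P₀ = 0.201933
Lq = P₀·a^c·ρ/(c!(1−ρ)²) = 0.002327
Wq = Lq/λ = 0.002327/40.45 = 0.00005753 hr
W = Wq + 1/μ = 0.00005753 + 0.03954 = 0.03960 hr

Final: 0.03960 hr


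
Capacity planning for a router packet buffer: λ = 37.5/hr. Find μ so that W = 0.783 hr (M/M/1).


W = 1/(μ−λ) ⇒ μ − λ = 1/W = 1/0.783 = 1.2771
μ = λ + 1/W = 37.5 + 1.2771 = 38.7771 per hr

Final: 38.7771 /hr


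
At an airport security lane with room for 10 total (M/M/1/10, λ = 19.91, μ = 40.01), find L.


ρ = 19.91/40.01 = 0.4976
L = ρ[1 − (K+1)ρ^K + Kρ^(K+1)] / [(1−ρ)(1−ρ^(K+1))]
Numerator: 0.4976·(1 − 11·0.0009312 + 10·0.0004634) = 0.494834
Denominator: (0.5024)·(0.999537) = 0.502142
L = 0.494834/0.502142 = 0.9854

Final: 0.9854


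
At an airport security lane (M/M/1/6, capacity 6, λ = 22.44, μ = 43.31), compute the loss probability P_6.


ρ = λ/μ = 22.44/43.31 = 0.5181
P_K = (1−ρ)ρ^K/(1−ρ^(K+1)) = (0.4819·0.019347)/(1 − 0.010024)
= 0.009323/0.989976 = 0.009417

Final: 0.009417


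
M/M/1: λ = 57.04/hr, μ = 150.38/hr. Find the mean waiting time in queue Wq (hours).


ρ = 57.04/150.38 = 0.3793
Wq = ρ/(μ−λ) = 0.3793/(150.38 − 57.04) = 0.3793/93.34 = 0.004064 hr

Final: 0.004064 hr


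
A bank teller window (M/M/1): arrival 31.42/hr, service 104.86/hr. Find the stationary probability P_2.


ρ = 31.42/104.86 = 0.2996
P_n = (1−ρ)·ρ^n = (1 − 0.2996)·0.2996^2 = 0.7004·0.089783 = 0.062880

Final: 0.062880


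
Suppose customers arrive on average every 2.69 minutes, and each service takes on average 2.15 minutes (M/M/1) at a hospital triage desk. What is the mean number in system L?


λ = 60/2.69 = 22.3048 /hr
μ = 60/2.15 = 27.9070 /hr
ρ = λ/μ = 22.3048/27.9070 = 0.7993
L = ρ/(1−ρ) = 0.7993/0.2007 = 3.9815

Final: 3.9815


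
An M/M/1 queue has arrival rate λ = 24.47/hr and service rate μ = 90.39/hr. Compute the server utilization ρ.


ρ = λ/μ = 24.47/90.39 = 0.2707

Final: 0.2707


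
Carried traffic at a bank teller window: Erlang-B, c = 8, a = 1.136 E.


B(8,1.136) = 0.00002209 (Erlang-B)
Carried load = a(1 − B) = 1.136·(1 − 0.00002209) = 1.136·0.999978 = 1.1360 E

Final: 1.1360 Erlangs


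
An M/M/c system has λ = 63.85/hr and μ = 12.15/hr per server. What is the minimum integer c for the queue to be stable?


Stability requires cμ > λ ⇔ c > λ/μ.
λ/μ = 63.85/12.15 = 5.2551
Minimum integer c = ⌊5.2551⌋ + 1 = 6
Check: 6·12.15 = 72.90 > 63.85, while 5·12.15 = 60.75 ≤ 63.85

Final: 6 servers


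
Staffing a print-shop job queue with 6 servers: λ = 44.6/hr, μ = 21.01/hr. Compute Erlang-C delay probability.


a = λ/μ = 2.1228; ρ = a/6 = 0.3538
P₀ = 0.119442 (from M/M/c formula)
C(c,a) = [a^c/(c!(1−ρ))]·P₀ = [91.50669/(720·0.6462)]·0.119442
= 0.19668·0.119442 = 0.023491

Final: 0.023491


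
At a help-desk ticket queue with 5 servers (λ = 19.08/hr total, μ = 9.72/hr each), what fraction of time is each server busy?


ρ = λ/(cμ) = 19.08/(5·9.72) = 19.08/48.60 = 0.3926

Final: 0.3926


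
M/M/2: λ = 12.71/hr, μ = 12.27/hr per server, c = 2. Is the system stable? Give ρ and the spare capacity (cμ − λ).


Total capacity cμ = 2·12.27 = 24.54/hr
ρ = λ/(cμ) = 12.71/24.54 = 0.5179
Stable ⇔ ρ < 1: YES
Spare capacity = cμ − λ = 24.54 − 12.71 = 11.83/hr

Final: ρ = 0.5179; stable; margin = 11.83/hr


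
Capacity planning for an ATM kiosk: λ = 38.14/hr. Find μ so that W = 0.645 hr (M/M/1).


W = 1/(μ−λ) ⇒ μ − λ = 1/W = 1/0.645 = 1.5504
μ = λ + 1/W = 38.14 + 1.5504 = 39.6904 per hr

Final: 39.6904 /hr


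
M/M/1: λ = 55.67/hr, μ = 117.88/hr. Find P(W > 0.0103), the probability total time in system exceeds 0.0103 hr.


W ~ Exponential(μ−λ) for M/M/1.
μ − λ = 117.88 − 55.67 = 62.2100
P(W > t) = e^{−(μ−λ)t} = e^{−0.6408} = 0.526890

Final: 0.526890


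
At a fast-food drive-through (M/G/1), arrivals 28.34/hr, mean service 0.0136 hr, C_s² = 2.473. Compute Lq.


ρ = λ·E[S] = 28.34·0.0136 = 0.3854
Lq = ρ²(1+C_s²)/(2(1−ρ)) = 0.1486·(1+2.473)/(2·0.6146)
= 0.1486·3.4730/1.2292 = 0.41974

Final: 0.41974


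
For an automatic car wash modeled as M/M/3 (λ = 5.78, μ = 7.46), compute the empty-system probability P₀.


a = λ/μ = 5.78/7.46 = 0.7748; ρ = a/c = 0.2583
Σ_{k=0}^{2} a^k/k! (terms k=0..2) = 1.00000 + 0.77480 + 0.30016 = 2.07496
Tail: a^3/(3!(1−ρ)) = 0.46512/(6·0.7417) = 0.10451
P₀ = 1/(2.07496 + 0.10451) = 1/2.17947 = 0.458828

Final: 0.458828


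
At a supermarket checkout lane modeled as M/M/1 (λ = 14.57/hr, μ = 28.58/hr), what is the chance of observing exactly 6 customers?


ρ = 14.57/28.58 = 0.5098
P_n = (1−ρ)·ρ^n = (1 − 0.5098)·0.5098^6 = 0.4902·0.017554 = 0.008605

Final: 0.008605


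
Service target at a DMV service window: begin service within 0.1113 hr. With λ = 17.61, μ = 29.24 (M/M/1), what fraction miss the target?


ρ = 17.61/29.24 = 0.6023
P(Wq > t) = ρ·e^{−(μ−λ)t} = 0.6023·e^{−1.2944}
= 0.6023·0.274057 = 0.165053

Final: 0.165053


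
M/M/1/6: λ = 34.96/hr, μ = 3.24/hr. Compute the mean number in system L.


ρ = 34.96/3.24 = 10.7901
L = ρ[1 − (K+1)ρ^K + Kρ^(K+1)] / [(1−ρ)(1−ρ^(K+1))]
Numerator: 10.7901·(1 − 7·1578187.075904 + 6·17028833.386915) = 983257464.501270
Denominator: (-9.7901)·(-17028832.386915) = 166714371.392887
L = 983257464.501270/166714371.392887 = 5.8979

Final: 5.8979


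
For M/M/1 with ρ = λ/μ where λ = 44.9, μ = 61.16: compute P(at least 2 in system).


ρ = 44.9/61.16 = 0.7341
P(N ≥ n) = ρ^n = 0.7341^2 = 0.538961

Final: 0.538961


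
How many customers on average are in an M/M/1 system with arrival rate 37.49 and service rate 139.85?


ρ = λ/μ = 37.49/139.85 = 0.2681
L = ρ/(1−ρ) = 0.2681/(1 − 0.2681) = 0.2681/0.7319 = 0.3663

Final: 0.3663


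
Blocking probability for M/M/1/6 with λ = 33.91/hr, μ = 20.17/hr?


ρ = λ/μ = 33.91/20.17 = 1.6812
P_K = (1−ρ)ρ^K/(1−ρ^(K+1)) = (-0.6812·22.580385)/(1 − 37.962363)
= -15.381978/-36.962363 = 0.416152

Final: 0.416152


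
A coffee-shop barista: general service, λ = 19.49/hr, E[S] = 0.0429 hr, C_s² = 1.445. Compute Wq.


ρ = λ·E[S] = 19.49·0.0429 = 0.8361
E[S²] = E[S]²(1+C_s²) = 0.0429²·(1+1.445) = 0.004500
Wq = λ·E[S²]/(2(1−ρ)) = 19.49·0.004500/(2·0.1639) = 0.26758 hr

Final: 0.26758 hr


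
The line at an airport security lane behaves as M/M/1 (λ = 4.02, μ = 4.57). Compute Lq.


ρ = 4.02/4.57 = 0.8796
Lq = ρ²/(1−ρ) = 0.7738/0.1204 = 6.4294

Final: 6.4294


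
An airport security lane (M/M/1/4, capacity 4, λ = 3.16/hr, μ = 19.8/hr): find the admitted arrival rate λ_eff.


ρ = 0.1596; P_K = (1−ρ)ρ^4/(1−ρ^5) = 0.0005453
λ_eff = λ(1 − P_K) = 3.16·(1 − 0.0005453) = 3.16·0.999455 = 3.1583 /hr

Final: 3.1583 /hr


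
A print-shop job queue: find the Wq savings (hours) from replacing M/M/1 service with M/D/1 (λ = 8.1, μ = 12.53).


ρ = 8.1/12.53 = 0.6464
Wq(M/M/1) = ρ/(μ−λ) = 0.6464/4.43 = 0.14593 hr
Wq(M/D/1) = ρ/(2(μ−λ)) = 0.07296 hr
Savings = 0.14593 − 0.07296 = 0.07296 hr

Final: 0.07296 hr


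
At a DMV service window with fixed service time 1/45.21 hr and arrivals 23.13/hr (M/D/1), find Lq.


ρ = 23.13/45.21 = 0.5116
M/D/1: Lq = ρ²/(2(1−ρ)) = 0.2617/(2·0.4884) = 0.26797

Final: 0.26797


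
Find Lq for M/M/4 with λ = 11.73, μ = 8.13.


a = λ/μ = 1.4428; ρ = a/4 = 0.3607
P₀ = 0.234376
Lq = P₀·a^c·ρ / (c!·(1−ρ)²) = 0.234376·4.33341·0.3607/(24·0.40870)
= 0.03735

Final: 0.03735


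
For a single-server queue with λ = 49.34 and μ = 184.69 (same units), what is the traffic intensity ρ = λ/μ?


ρ = λ/μ = 49.34/184.69 = 0.2672

Final: 0.2672


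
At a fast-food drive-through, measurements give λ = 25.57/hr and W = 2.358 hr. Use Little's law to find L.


L = λW = 25.57·2.358 = 60.2941

Final: 60.2941


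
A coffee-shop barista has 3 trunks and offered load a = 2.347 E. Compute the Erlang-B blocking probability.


B(c,a) = (a^c/c!) / Σ_{k=0}^{c} a^k/k!
a^3/3! = 2.154706
Σ terms (k=0..3): 1.00000 + 2.34700 + 2.75420 + 2.15471 = 8.255910
B = 2.154706/8.255910 = 0.260990

Final: 0.260990


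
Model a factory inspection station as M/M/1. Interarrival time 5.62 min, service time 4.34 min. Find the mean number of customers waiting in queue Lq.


λ = 60/5.62 = 10.6762 /hr
μ = 60/4.34 = 13.8249 /hr
ρ = λ/μ = 10.6762/13.8249 = 0.7722
Lq = ρ²/(1−ρ) = 0.5964/0.2278 = 2.6184

Final: 2.6184


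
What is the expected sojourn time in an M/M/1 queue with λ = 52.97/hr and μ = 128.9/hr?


W = 1/(μ−λ) = 1/(128.9 − 52.97) = 1/75.93 = 0.01317 hr

Final: 0.01317 hr


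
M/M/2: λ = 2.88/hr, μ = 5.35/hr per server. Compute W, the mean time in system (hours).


a = 0.5383; ρ = 0.2692; P₀ = 0.575847
Lq = P₀·a^c·ρ/(c!(1−ρ)²) = 0.04205
Wq = Lq/λ = 0.04205/2.88 = 0.01460 hr
W = Wq + 1/μ = 0.01460 + 0.18692 = 0.20151 hr

Final: 0.20151 hr


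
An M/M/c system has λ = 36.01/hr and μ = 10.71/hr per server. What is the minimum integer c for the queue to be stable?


Stability requires cμ > λ ⇔ c > λ/μ.
λ/μ = 36.01/10.71 = 3.3623
Minimum integer c = ⌊3.3623⌋ + 1 = 4
Check: 4·10.71 = 42.84 > 36.01, while 3·10.71 = 32.13 ≤ 36.01

Final: 4 servers


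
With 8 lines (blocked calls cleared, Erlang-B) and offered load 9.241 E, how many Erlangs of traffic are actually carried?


B(8,9.241) = 0.301434 (Erlang-B)
Carried load = a(1 − B) = 9.241·(1 − 0.301434) = 9.241·0.698566 = 6.4555 E

Final: 6.4555 Erlangs


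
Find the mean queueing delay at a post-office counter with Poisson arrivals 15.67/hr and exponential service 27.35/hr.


ρ = 15.67/27.35 = 0.5729
Wq = ρ/(μ−λ) = 0.5729/(27.35 − 15.67) = 0.5729/11.68 = 0.04905 hr

Final: 0.04905 hr


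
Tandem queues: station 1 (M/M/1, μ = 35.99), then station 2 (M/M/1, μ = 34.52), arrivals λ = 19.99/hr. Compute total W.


Each node sees arrival rate λ = 19.99/hr (tandem ⇒ throughput preserved).
W₁ = 1/(μ₁−λ) = 1/(35.99−19.99) = 0.06250 hr
W₂ = 1/(μ₂−λ) = 1/(34.52−19.99) = 0.06882 hr
W_total = W₁ + W₂ = 0.06250 + 0.06882 = 0.13132 hr

Final: 0.13132 hr


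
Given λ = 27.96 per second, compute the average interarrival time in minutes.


Mean interarrival time = 1/λ = 1/27.96 second = 0.03577 second
In minutes: 0.03577 × 0.0166667 = 0.0005961 min

Final: 0.0005961 min


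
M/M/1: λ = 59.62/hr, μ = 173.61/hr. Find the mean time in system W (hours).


W = 1/(μ−λ) = 1/(173.61 − 59.62) = 1/113.99 = 0.008773 hr

Final: 0.008773 hr


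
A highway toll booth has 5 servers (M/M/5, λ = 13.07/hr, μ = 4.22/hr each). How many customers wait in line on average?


a = λ/μ = 3.0972; ρ = a/5 = 0.6194
P₀ = 0.041808
Lq = P₀·a^c·ρ / (c!·(1−ρ)²) = 0.041808·284.98085·0.6194/(120·0.14483)
= 0.42464

Final: 0.42464


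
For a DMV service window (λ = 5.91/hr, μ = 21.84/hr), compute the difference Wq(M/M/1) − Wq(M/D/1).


ρ = 5.91/21.84 = 0.2706
Wq(M/M/1) = ρ/(μ−λ) = 0.2706/15.93 = 0.01699 hr
Wq(M/D/1) = ρ/(2(μ−λ)) = 0.008494 hr
Savings = 0.01699 − 0.008494 = 0.008494 hr

Final: 0.008494 hr


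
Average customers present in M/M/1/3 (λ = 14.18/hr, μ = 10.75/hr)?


ρ = 14.18/10.75 = 1.3191
L = ρ[1 − (K+1)ρ^K + Kρ^(K+1)] / [(1−ρ)(1−ρ^(K+1))]
Numerator: 1.3191·(1 − 4·2.295109 + 3·3.027409) = 1.189525
Denominator: (-0.3191)·(-2.027409) = 0.646885
L = 1.189525/0.646885 = 1.8389

Final: 1.8389


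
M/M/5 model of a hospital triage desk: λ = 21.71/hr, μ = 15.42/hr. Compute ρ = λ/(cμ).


ρ = λ/(cμ) = 21.71/(5·15.42) = 21.71/77.10 = 0.2816

Final: 0.2816


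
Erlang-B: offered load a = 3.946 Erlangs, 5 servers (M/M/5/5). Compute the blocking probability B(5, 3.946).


B(c,a) = (a^c/c!) / Σ_{k=0}^{c} a^k/k!
a^5/5! = 7.972677
Σ terms (k=0..5): 1.00000 + 3.94600 + 7.78546 + 10.24047 + 10.10223 + 7.97268 = 41.046833
B = 7.972677/41.046833 = 0.194234

Final: 0.194234


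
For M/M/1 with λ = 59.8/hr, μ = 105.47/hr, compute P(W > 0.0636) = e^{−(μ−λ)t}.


W ~ Exponential(μ−λ) for M/M/1.
μ − λ = 105.47 − 59.8 = 45.6700
P(W > t) = e^{−(μ−λ)t} = e^{−2.9046} = 0.054770

Final: 0.054770


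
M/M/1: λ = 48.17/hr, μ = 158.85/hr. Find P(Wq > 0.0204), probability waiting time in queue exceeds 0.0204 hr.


ρ = 48.17/158.85 = 0.3032
P(Wq > t) = ρ·e^{−(μ−λ)t} = 0.3032·e^{−2.2579}
= 0.3032·0.104573 = 0.031711

Final: 0.031711


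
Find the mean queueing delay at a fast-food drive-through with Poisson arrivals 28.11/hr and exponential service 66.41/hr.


ρ = 28.11/66.41 = 0.4233
Wq = ρ/(μ−λ) = 0.4233/(66.41 − 28.11) = 0.4233/38.30 = 0.01105 hr

Final: 0.01105 hr


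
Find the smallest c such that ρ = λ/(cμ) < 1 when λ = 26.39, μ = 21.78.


Stability requires cμ > λ ⇔ c > λ/μ.
λ/μ = 26.39/21.78 = 1.2117
Minimum integer c = ⌊1.2117⌋ + 1 = 2
Check: 2·21.78 = 43.56 > 26.39, while 1·21.78 = 21.78 ≤ 26.39

Final: 2 servers


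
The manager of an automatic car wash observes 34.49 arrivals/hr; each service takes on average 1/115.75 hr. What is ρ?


ρ = λ/μ = 34.49/115.75 = 0.2980

Final: 0.2980


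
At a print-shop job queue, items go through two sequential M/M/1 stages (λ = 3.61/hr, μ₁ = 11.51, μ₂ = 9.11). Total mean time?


Each node sees arrival rate λ = 3.61/hr (tandem ⇒ throughput preserved).
W₁ = 1/(μ₁−λ) = 1/(11.51−3.61) = 0.12658 hr
W₂ = 1/(μ₂−λ) = 1/(9.11−3.61) = 0.18182 hr
W_total = W₁ + W₂ = 0.12658 + 0.18182 = 0.30840 hr

Final: 0.30840 hr


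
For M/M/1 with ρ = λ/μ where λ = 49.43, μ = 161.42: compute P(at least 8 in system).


ρ = 49.43/161.42 = 0.3062
P(N ≥ n) = ρ^n = 0.3062^8 = 0.00007732

Final: 0.00007732


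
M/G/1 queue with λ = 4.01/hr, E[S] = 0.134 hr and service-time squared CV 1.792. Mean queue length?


ρ = λ·E[S] = 4.01·0.134 = 0.5373
Lq = ρ²(1+C_s²)/(2(1−ρ)) = 0.2887·(1+1.792)/(2·0.4627)
= 0.2887·2.7920/0.9253 = 0.87121

Final: 0.87121


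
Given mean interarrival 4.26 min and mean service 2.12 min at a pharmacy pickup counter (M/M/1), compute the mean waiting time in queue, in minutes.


λ = 60/4.26 = 14.0845 /hr
μ = 60/2.12 = 28.3019 /hr
ρ = λ/μ = 14.0845/28.3019 = 0.4977
Wq = ρ/(μ−λ) = 0.4977/(28.3019−14.0845) = 0.03500 hr
In minutes: 0.03500·60 = 2.100 min

Final: 2.100 min


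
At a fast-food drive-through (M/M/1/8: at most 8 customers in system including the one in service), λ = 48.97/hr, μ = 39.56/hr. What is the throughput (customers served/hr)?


ρ = 1.2379; P_K = (1−ρ)ρ^8/(1−ρ^9) = 0.225150
λ_eff = λ(1 − P_K) = 48.97·(1 − 0.225150) = 48.97·0.774850 = 37.9444 /hr

Final: 37.9444 /hr


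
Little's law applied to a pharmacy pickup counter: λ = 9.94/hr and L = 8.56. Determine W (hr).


W = L/λ = 8.56/9.94 = 0.8612 hr

Final: 0.8612 hr


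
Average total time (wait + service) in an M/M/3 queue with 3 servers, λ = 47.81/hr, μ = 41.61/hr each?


a = 1.1490; ρ = 0.3830; P₀ = 0.310669
Lq = P₀·a^c·ρ/(c!(1−ρ)²) = 0.07902
Wq = Lq/λ = 0.07902/47.81 = 0.001653 hr
W = Wq + 1/μ = 0.001653 + 0.02403 = 0.02569 hr

Final: 0.02569 hr


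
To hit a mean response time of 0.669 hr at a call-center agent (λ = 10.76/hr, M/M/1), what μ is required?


W = 1/(μ−λ) ⇒ μ − λ = 1/W = 1/0.669 = 1.4948
μ = λ + 1/W = 10.76 + 1.4948 = 12.2548 per hr

Final: 12.2548 /hr


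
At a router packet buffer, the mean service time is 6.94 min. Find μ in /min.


μ = 1/(service time) in consistent units.
1 minute = 1 min, so μ = 1/6.94 = 0.1441 per minute

Final: 0.1441 /min


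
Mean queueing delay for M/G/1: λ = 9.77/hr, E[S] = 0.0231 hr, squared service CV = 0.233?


ρ = λ·E[S] = 9.77·0.0231 = 0.2257
E[S²] = E[S]²(1+C_s²) = 0.0231²·(1+0.233) = 0.0006579
Wq = λ·E[S²]/(2(1−ρ)) = 9.77·0.0006579/(2·0.7743) = 0.004151 hr

Final: 0.004151 hr


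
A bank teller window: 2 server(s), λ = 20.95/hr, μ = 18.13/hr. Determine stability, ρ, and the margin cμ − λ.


Total capacity cμ = 2·18.13 = 36.26/hr
ρ = λ/(cμ) = 20.95/36.26 = 0.5778
Stable ⇔ ρ < 1: YES
Spare capacity = cμ − λ = 36.26 − 20.95 = 15.31/hr

Final: ρ = 0.5778; stable; margin = 15.31/hr


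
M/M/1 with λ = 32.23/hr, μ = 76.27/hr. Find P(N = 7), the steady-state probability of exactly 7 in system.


ρ = 32.23/76.27 = 0.4226
P_n = (1−ρ)·ρ^n = (1 − 0.4226)·0.4226^7 = 0.5774·0.002406 = 0.001389

Final: 0.001389


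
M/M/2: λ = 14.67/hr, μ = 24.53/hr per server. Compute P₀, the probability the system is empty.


a = λ/μ = 14.67/24.53 = 0.5980; ρ = a/c = 0.2990
Σ_{k=0}^{1} a^k/k! (terms k=0..1) = 1.00000 + 0.59804 = 1.59804
Tail: a^2/(2!(1−ρ)) = 0.35766/(2·0.7010) = 0.25511
P₀ = 1/(1.59804 + 0.25511) = 1/1.85315 = 0.539620

Final: 0.539620


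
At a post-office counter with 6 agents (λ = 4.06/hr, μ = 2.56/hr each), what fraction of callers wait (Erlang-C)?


a = λ/μ = 1.5859; ρ = a/6 = 0.2643
P₀ = 0.204683 (from M/M/c formula)
C(c,a) = [a^c/(c!(1−ρ))]·P₀ = [15.91169/(720·0.7357)]·0.204683
= 0.03004·0.204683 = 0.006149

Final: 0.006149


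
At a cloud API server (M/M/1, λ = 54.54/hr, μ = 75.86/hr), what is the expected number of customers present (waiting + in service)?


ρ = λ/μ = 54.54/75.86 = 0.7190
L = ρ/(1−ρ) = 0.7190/(1 − 0.7190) = 0.7190/0.2810 = 2.5582

Final: 2.5582


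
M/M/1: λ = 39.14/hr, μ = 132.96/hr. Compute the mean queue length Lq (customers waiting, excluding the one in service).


ρ = 39.14/132.96 = 0.2944
Lq = ρ²/(1−ρ) = 0.08666/0.7056 = 0.1228

Final: 0.1228


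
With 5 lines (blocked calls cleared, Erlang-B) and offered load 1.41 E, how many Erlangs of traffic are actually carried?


B(5,1.41) = 0.011376 (Erlang-B)
Carried load = a(1 − B) = 1.41·(1 − 0.011376) = 1.41·0.988624 = 1.3940 E

Final: 1.3940 Erlangs


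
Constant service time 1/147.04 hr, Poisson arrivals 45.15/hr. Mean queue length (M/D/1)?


ρ = 45.15/147.04 = 0.3071
M/D/1: Lq = ρ²/(2(1−ρ)) = 0.09429/(2·0.6929) = 0.06803

Final: 0.06803


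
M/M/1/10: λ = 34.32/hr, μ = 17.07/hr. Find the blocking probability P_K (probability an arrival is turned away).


ρ = λ/μ = 34.32/17.07 = 2.0105
P_K = (1−ρ)ρ^K/(1−ρ^(K+1)) = (-1.0105·1079.288577)/(1 − 2169.958053)
= -1090.669476/-2168.958053 = 0.502854

Final: 0.502854


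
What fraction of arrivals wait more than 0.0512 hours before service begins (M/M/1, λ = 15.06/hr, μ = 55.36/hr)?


ρ = 15.06/55.36 = 0.2720
P(Wq > t) = ρ·e^{−(μ−λ)t} = 0.2720·e^{−2.0634}
= 0.2720·0.127026 = 0.034556

Final: 0.034556


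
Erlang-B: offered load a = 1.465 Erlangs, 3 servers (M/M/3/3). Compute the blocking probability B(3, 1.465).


B(c,a) = (a^c/c!) / Σ_{k=0}^{c} a^k/k!
a^3/3! = 0.524037
Σ terms (k=0..3): 1.00000 + 1.46500 + 1.07311 + 0.52404 = 4.062149
B = 0.524037/4.062149 = 0.129005

Final: 0.129005


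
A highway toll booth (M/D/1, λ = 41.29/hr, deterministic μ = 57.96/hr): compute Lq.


ρ = 41.29/57.96 = 0.7124
M/D/1: Lq = ρ²/(2(1−ρ)) = 0.5075/(2·0.2876) = 0.88226

Final: 0.88226


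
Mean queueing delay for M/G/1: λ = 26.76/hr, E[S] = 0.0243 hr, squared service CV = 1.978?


ρ = λ·E[S] = 26.76·0.0243 = 0.6503
E[S²] = E[S]²(1+C_s²) = 0.0243²·(1+1.978) = 0.001758
Wq = λ·E[S²]/(2(1−ρ)) = 26.76·0.001758/(2·0.3497) = 0.06728 hr

Final: 0.06728 hr


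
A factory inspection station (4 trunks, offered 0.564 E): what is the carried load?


B(4,0.564) = 0.002399 (Erlang-B)
Carried load = a(1 − B) = 0.564·(1 − 0.002399) = 0.564·0.997601 = 0.5626 E

Final: 0.5626 Erlangs


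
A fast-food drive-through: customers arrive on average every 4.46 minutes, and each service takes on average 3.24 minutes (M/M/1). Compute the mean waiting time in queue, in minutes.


λ = 60/4.46 = 13.4529 /hr
μ = 60/3.24 = 18.5185 /hr
ρ = λ/μ = 13.4529/18.5185 = 0.7265
Wq = ρ/(μ−λ) = 0.7265/(18.5185−13.4529) = 0.14341 hr
In minutes: 0.14341·60 = 8.605 min

Final: 8.605 min


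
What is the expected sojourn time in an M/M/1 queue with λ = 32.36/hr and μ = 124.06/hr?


W = 1/(μ−λ) = 1/(124.06 − 32.36) = 1/91.70 = 0.01091 hr

Final: 0.01091 hr


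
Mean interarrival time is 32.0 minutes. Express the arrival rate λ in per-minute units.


λ = 1/(interarrival time) in consistent units.
1 minute = 1 min, so λ = 1/32.0 = 0.03125 per minute

Final: 0.03125 /min


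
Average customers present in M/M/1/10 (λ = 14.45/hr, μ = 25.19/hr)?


ρ = 14.45/25.19 = 0.5736
L = ρ[1 − (K+1)ρ^K + Kρ^(K+1)] / [(1−ρ)(1−ρ^(K+1))]
Numerator: 0.5736·(1 − 11·0.003858 + 10·0.002213) = 0.561991
Denominator: (0.4264)·(0.997787) = 0.425416
L = 0.561991/0.425416 = 1.3210

Final: 1.3210


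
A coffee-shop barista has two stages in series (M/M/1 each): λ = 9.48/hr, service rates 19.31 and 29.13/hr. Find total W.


Each node sees arrival rate λ = 9.48/hr (tandem ⇒ throughput preserved).
W₁ = 1/(μ₁−λ) = 1/(19.31−9.48) = 0.10173 hr
W₂ = 1/(μ₂−λ) = 1/(29.13−9.48) = 0.05089 hr
W_total = W₁ + W₂ = 0.10173 + 0.05089 = 0.15262 hr

Final: 0.15262 hr


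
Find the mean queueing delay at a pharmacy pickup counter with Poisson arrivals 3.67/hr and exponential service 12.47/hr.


ρ = 3.67/12.47 = 0.2943
Wq = ρ/(μ−λ) = 0.2943/(12.47 − 3.67) = 0.2943/8.80 = 0.03344 hr

Final: 0.03344 hr


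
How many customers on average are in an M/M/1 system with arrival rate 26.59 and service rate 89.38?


ρ = λ/μ = 26.59/89.38 = 0.2975
L = ρ/(1−ρ) = 0.2975/(1 − 0.2975) = 0.2975/0.7025 = 0.4235

Final: 0.4235


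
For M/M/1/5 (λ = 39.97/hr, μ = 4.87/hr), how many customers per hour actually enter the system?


ρ = 8.2074; P_K = (1−ρ)ρ^5/(1−ρ^6) = 0.878161
λ_eff = λ(1 − P_K) = 39.97·(1 − 0.878161) = 39.97·0.121839 = 4.8699 /hr

Final: 4.8699 /hr


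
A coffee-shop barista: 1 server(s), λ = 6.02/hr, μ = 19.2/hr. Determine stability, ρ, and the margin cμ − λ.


Total capacity cμ = 1·19.2 = 19.20/hr
ρ = λ/(cμ) = 6.02/19.20 = 0.3135
Stable ⇔ ρ < 1: YES
Spare capacity = cμ − λ = 19.20 − 6.02 = 13.18/hr

Final: ρ = 0.3135; stable; margin = 13.18/hr


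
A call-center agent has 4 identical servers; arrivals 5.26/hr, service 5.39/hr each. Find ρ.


ρ = λ/(cμ) = 5.26/(4·5.39) = 5.26/21.56 = 0.2440

Final: 0.2440


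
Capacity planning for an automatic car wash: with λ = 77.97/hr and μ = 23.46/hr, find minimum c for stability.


Stability requires cμ > λ ⇔ c > λ/μ.
λ/μ = 77.97/23.46 = 3.3235
Minimum integer c = ⌊3.3235⌋ + 1 = 4
Check: 4·23.46 = 93.84 > 77.97, while 3·23.46 = 70.38 ≤ 77.97

Final: 4 servers


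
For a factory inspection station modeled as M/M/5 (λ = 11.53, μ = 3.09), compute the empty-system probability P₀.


a = λ/μ = 11.53/3.09 = 3.7314; ρ = a/c = 0.7463
Σ_{k=0}^{4} a^k/k! (terms k=0..4) = 1.00000 + 3.73139 + 6.96164 + 8.65887 + 8.07741 = 28.42931
Tail: a^5/(5!(1−ρ)) = 723.35942/(120·0.2537) = 23.75830
P₀ = 1/(28.42931 + 23.75830) = 1/52.18761 = 0.019162

Final: 0.019162


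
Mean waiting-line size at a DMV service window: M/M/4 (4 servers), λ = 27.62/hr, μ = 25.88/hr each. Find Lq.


a = λ/μ = 1.0672; ρ = a/4 = 0.2668
P₀ = 0.343283
Lq = P₀·a^c·ρ / (c!·(1−ρ)²) = 0.343283·1.29729·0.2668/(24·0.53757)
= 0.009210

Final: 0.009210


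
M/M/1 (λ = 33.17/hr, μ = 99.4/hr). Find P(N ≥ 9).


ρ = 33.17/99.4 = 0.3337
P(N ≥ n) = ρ^n = 0.3337^9 = 0.00005131

Final: 0.00005131


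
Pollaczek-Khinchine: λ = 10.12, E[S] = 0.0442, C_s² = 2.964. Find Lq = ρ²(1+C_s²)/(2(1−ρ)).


ρ = λ·E[S] = 10.12·0.0442 = 0.4473
Lq = ρ²(1+C_s²)/(2(1−ρ)) = 0.2001·(1+2.964)/(2·0.5527)
= 0.2001·3.9640/1.1054 = 0.71750

Final: 0.71750


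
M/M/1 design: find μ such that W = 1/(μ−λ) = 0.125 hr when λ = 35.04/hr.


W = 1/(μ−λ) ⇒ μ − λ = 1/W = 1/0.125 = 8.0000
μ = λ + 1/W = 35.04 + 8.0000 = 43.0400 per hr

Final: 43.0400 /hr


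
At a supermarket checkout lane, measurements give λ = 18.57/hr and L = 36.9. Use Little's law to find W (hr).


W = L/λ = 36.9/18.57 = 1.9871 hr

Final: 1.9871 hr


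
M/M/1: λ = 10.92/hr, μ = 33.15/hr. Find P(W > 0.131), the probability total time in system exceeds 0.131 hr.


W ~ Exponential(μ−λ) for M/M/1.
μ − λ = 33.15 − 10.92 = 22.2300
P(W > t) = e^{−(μ−λ)t} = e^{−2.9121} = 0.054360

Final: 0.054360


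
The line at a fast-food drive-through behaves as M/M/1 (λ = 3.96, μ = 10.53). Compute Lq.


ρ = 3.96/10.53 = 0.3761
Lq = ρ²/(1−ρ) = 0.1414/0.6239 = 0.2267

Final: 0.2267


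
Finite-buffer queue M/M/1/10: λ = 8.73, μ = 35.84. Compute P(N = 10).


ρ = λ/μ = 8.73/35.84 = 0.2436
P_K = (1−ρ)ρ^K/(1−ρ^(K+1)) = (0.7564·0.0000007353)/(1 − 0.0000001791)
= 0.0000005562/1.000000 = 0.0000005562

Final: 0.0000005562


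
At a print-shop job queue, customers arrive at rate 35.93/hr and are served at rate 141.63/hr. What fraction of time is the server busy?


ρ = λ/μ = 35.93/141.63 = 0.2537

Final: 0.2537


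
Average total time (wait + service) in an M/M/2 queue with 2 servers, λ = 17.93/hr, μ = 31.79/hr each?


a = 0.5640; ρ = 0.2820; P₀ = 0.560054
Lq = P₀·a^c·ρ/(c!(1−ρ)²) = 0.04873
Wq = Lq/λ = 0.04873/17.93 = 0.002718 hr
W = Wq + 1/μ = 0.002718 + 0.03146 = 0.03417 hr

Final: 0.03417 hr


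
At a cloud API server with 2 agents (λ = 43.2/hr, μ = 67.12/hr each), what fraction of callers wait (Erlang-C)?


a = λ/μ = 0.6436; ρ = a/2 = 0.3218
P₀ = 0.513075 (from M/M/c formula)
C(c,a) = [a^c/(c!(1−ρ))]·P₀ = [0.41425/(2·0.6782)]·0.513075
= 0.30541·0.513075 = 0.156698

Final: 0.156698


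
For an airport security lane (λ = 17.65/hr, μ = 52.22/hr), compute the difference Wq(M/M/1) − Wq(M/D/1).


ρ = 17.65/52.22 = 0.3380
Wq(M/M/1) = ρ/(μ−λ) = 0.3380/34.57 = 0.009777 hr
Wq(M/D/1) = ρ/(2(μ−λ)) = 0.004889 hr
Savings = 0.009777 − 0.004889 = 0.004889 hr

Final: 0.004889 hr


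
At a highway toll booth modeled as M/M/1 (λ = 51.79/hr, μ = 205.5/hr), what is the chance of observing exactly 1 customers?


ρ = 51.79/205.5 = 0.2520
P_n = (1−ρ)·ρ^n = (1 − 0.2520)·0.2520^1 = 0.7480·0.252019 = 0.188506

Final: 0.188506


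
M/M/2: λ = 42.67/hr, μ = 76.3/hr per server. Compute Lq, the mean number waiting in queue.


a = λ/μ = 0.5592; ρ = a/2 = 0.2796
P₀ = 0.562964
Lq = P₀·a^c·ρ / (c!·(1−ρ)²) = 0.562964·0.31275·0.2796/(2·0.51895)
= 0.04743

Final: 0.04743


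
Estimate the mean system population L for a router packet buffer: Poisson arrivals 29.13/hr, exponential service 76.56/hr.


ρ = λ/μ = 29.13/76.56 = 0.3805
L = ρ/(1−ρ) = 0.3805/(1 − 0.3805) = 0.3805/0.6195 = 0.6142

Final: 0.6142


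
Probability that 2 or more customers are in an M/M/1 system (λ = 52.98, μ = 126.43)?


ρ = 52.98/126.43 = 0.4190
P(N ≥ n) = ρ^n = 0.4190^2 = 0.175600

Final: 0.175600


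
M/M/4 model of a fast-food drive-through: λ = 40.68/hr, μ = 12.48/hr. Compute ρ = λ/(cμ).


ρ = λ/(cμ) = 40.68/(4·12.48) = 40.68/49.92 = 0.8149

Final: 0.8149


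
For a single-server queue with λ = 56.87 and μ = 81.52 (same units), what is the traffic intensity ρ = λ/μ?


ρ = λ/μ = 56.87/81.52 = 0.6976

Final: 0.6976


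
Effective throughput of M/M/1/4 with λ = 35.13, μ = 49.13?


ρ = 0.7150; P_K = (1−ρ)ρ^4/(1−ρ^5) = 0.091617
λ_eff = λ(1 − P_K) = 35.13·(1 − 0.091617) = 35.13·0.908383 = 31.9115 /hr

Final: 31.9115 /hr


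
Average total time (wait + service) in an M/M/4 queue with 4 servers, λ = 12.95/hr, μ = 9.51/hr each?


a = 1.3617; ρ = 0.3404; P₀ = 0.254652
Lq = P₀·a^c·ρ/(c!(1−ρ)²) = 0.02855
Wq = Lq/λ = 0.02855/12.95 = 0.002205 hr
W = Wq + 1/μ = 0.002205 + 0.10515 = 0.10736 hr

Final: 0.10736 hr


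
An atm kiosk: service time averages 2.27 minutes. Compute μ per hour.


μ = 1/(service time) in consistent units.
1 hour = 60 min, so μ = 60/2.27 = 26.4317 per hour

Final: 26.4317 /hr


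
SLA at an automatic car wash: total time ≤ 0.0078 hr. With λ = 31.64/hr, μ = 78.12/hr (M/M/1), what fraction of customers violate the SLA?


W ~ Exponential(μ−λ) for M/M/1.
μ − λ = 78.12 − 31.64 = 46.4800
P(W > t) = e^{−(μ−λ)t} = e^{−0.3625} = 0.695904

Final: 0.695904


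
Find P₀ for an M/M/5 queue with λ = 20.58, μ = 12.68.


a = λ/μ = 20.58/12.68 = 1.6230; ρ = a/c = 0.3246
Σ_{k=0}^{4} a^k/k! (terms k=0..4) = 1.00000 + 1.62303 + 1.31711 + 0.71257 + 0.28913 = 4.94184
Tail: a^5/(5!(1−ρ)) = 11.26239/(120·0.6754) = 0.13896
P₀ = 1/(4.94184 + 0.13896) = 1/5.08080 = 0.196819

Final: 0.196819


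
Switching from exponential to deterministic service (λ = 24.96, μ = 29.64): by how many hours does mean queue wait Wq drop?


ρ = 24.96/29.64 = 0.8421
Wq(M/M/1) = ρ/(μ−λ) = 0.8421/4.68 = 0.17994 hr
Wq(M/D/1) = ρ/(2(μ−λ)) = 0.08997 hr
Savings = 0.17994 − 0.08997 = 0.08997 hr

Final: 0.08997 hr


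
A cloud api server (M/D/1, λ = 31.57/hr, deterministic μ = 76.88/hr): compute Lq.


ρ = 31.57/76.88 = 0.4106
M/D/1: Lq = ρ²/(2(1−ρ)) = 0.1686/(2·0.5894) = 0.14306

Final: 0.14306


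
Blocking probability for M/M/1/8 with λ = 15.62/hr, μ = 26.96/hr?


ρ = λ/μ = 15.62/26.96 = 0.5794
P_K = (1−ρ)ρ^K/(1−ρ^(K+1)) = (0.4206·0.012697)/(1 − 0.007356)
= 0.005341/0.992644 = 0.005380

Final: 0.005380


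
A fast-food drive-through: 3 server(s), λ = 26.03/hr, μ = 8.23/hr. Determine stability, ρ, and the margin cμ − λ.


Total capacity cμ = 3·8.23 = 24.69/hr
ρ = λ/(cμ) = 26.03/24.69 = 1.0543
Stable ⇔ ρ < 1: NO
Spare capacity = cμ − λ = 24.69 − 26.03 = -1.34/hr

Final: ρ = 1.0543; unstable; margin = -1.34/hr


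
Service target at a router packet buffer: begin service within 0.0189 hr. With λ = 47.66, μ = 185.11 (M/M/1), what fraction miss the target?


ρ = 47.66/185.11 = 0.2575
P(Wq > t) = ρ·e^{−(μ−λ)t} = 0.2575·e^{−2.5978}
= 0.2575·0.074437 = 0.019165

Final: 0.019165


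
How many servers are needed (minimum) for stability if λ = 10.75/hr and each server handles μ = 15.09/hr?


Stability requires cμ > λ ⇔ c > λ/μ.
λ/μ = 10.75/15.09 = 0.7124
Minimum integer c = ⌊0.7124⌋ + 1 = 1
Check: 1·15.09 = 15.09 > 10.75, while 0·15.09 = 0.00 ≤ 10.75

Final: 1 servers


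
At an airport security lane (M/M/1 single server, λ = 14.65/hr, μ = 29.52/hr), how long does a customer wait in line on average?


ρ = 14.65/29.52 = 0.4963
Wq = ρ/(μ−λ) = 0.4963/(29.52 − 14.65) = 0.4963/14.87 = 0.03337 hr

Final: 0.03337 hr


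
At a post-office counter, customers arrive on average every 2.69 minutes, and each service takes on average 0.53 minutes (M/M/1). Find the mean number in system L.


λ = 60/2.69 = 22.3048 /hr
μ = 60/0.53 = 113.2075 /hr
ρ = λ/μ = 22.3048/113.2075 = 0.1970
L = ρ/(1−ρ) = 0.1970/0.8030 = 0.2454

Final: 0.2454


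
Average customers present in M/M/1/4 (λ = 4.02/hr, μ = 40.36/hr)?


ρ = 4.02/40.36 = 0.09960
L = ρ[1 − (K+1)ρ^K + Kρ^(K+1)] / [(1−ρ)(1−ρ^(K+1))]
Numerator: 0.09960·(1 − 5·0.00009842 + 4·0.000009803) = 0.099558
Denominator: (0.9004)·(0.999990) = 0.900388
L = 0.099558/0.900388 = 0.1106

Final: 0.1106


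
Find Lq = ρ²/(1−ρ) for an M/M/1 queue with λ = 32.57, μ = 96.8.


ρ = 32.57/96.8 = 0.3365
Lq = ρ²/(1−ρ) = 0.1132/0.6635 = 0.1706

Final: 0.1706


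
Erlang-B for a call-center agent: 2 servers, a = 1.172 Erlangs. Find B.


B(c,a) = (a^c/c!) / Σ_{k=0}^{c} a^k/k!
a^2/2! = 0.686792
Σ terms (k=0..2): 1.00000 + 1.17200 + 0.68679 = 2.858792
B = 0.686792/2.858792 = 0.240239

Final: 0.240239


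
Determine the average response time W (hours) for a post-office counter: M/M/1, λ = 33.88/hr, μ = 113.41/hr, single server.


W = 1/(μ−λ) = 1/(113.41 − 33.88) = 1/79.53 = 0.01257 hr

Final: 0.01257 hr


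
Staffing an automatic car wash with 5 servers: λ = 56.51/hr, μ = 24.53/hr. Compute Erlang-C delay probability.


a = λ/μ = 2.3037; ρ = a/5 = 0.4607
P₀ = 0.098317 (from M/M/c formula)
C(c,a) = [a^c/(c!(1−ρ))]·P₀ = [64.88418/(120·0.5393)]·0.098317
= 1.00268·0.098317 = 0.098581

Final: 0.098581


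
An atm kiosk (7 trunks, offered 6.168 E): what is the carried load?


B(7,6.168) = 0.195971 (Erlang-B)
Carried load = a(1 − B) = 6.168·(1 − 0.195971) = 6.168·0.804029 = 4.9593 E

Final: 4.9593 Erlangs


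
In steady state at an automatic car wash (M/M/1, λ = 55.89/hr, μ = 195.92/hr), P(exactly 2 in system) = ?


ρ = 55.89/195.92 = 0.2853
P_n = (1−ρ)·ρ^n = (1 − 0.2853)·0.2853^2 = 0.7147·0.081379 = 0.058164

Final: 0.058164


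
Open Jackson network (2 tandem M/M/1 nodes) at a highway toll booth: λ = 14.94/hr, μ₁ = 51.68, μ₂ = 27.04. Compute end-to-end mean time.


Each node sees arrival rate λ = 14.94/hr (tandem ⇒ throughput preserved).
W₁ = 1/(μ₁−λ) = 1/(51.68−14.94) = 0.02722 hr
W₂ = 1/(μ₂−λ) = 1/(27.04−14.94) = 0.08264 hr
W_total = W₁ + W₂ = 0.02722 + 0.08264 = 0.10986 hr

Final: 0.10986 hr


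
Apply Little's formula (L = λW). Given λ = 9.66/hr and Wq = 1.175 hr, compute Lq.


Lq = λWq = 9.66·1.175 = 11.3505

Final: 11.3505


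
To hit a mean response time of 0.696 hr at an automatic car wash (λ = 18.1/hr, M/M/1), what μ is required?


W = 1/(μ−λ) ⇒ μ − λ = 1/W = 1/0.696 = 1.4368
μ = λ + 1/W = 18.1 + 1.4368 = 19.5368 per hr

Final: 19.5368 /hr


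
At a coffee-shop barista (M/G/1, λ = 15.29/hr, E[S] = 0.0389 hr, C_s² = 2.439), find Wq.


ρ = λ·E[S] = 15.29·0.0389 = 0.5948
E[S²] = E[S]²(1+C_s²) = 0.0389²·(1+2.439) = 0.005204
Wq = λ·E[S²]/(2(1−ρ)) = 15.29·0.005204/(2·0.4052) = 0.09818 hr

Final: 0.09818 hr


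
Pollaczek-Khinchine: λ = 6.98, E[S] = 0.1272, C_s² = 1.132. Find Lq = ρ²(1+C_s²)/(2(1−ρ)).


ρ = λ·E[S] = 6.98·0.1272 = 0.8879
Lq = ρ²(1+C_s²)/(2(1−ρ)) = 0.7883·(1+1.132)/(2·0.1121)
= 0.7883·2.1320/0.2243 = 7.49318

Final: 7.49318


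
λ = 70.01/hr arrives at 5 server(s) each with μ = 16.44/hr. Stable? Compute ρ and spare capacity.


Total capacity cμ = 5·16.44 = 82.20/hr
ρ = λ/(cμ) = 70.01/82.20 = 0.8517
Stable ⇔ ρ < 1: YES
Spare capacity = cμ − λ = 82.20 − 70.01 = 12.19/hr

Final: ρ = 0.8517; stable; margin = 12.19/hr


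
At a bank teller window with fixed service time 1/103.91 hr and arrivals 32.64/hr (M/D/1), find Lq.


ρ = 32.64/103.91 = 0.3141
M/D/1: Lq = ρ²/(2(1−ρ)) = 0.09867/(2·0.6859) = 0.07193

Final: 0.07193


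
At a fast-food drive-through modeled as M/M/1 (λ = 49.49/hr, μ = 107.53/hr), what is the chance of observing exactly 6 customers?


ρ = 49.49/107.53 = 0.4602
P_n = (1−ρ)·ρ^n = (1 − 0.4602)·0.4602^6 = 0.5398·0.009504 = 0.005130

Final: 0.005130


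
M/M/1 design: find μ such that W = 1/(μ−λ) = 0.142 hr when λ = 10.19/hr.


W = 1/(μ−λ) ⇒ μ − λ = 1/W = 1/0.142 = 7.0423
μ = λ + 1/W = 10.19 + 7.0423 = 17.2323 per hr

Final: 17.2323 /hr


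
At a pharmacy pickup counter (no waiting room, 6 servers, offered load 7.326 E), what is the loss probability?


B(c,a) = (a^c/c!) / Σ_{k=0}^{c} a^k/k!
a^6/6! = 214.718265
Σ terms (k=0..6): 1.00000 + 7.32600 + 26.83514 + 65.53141 + 120.02077 + 175.85444 + 214.71827 = 611.286017
B = 214.718265/611.286017 = 0.351257

Final: 0.351257


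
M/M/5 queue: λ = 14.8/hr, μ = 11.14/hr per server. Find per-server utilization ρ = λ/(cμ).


ρ = λ/(cμ) = 14.8/(5·11.14) = 14.8/55.70 = 0.2657

Final: 0.2657


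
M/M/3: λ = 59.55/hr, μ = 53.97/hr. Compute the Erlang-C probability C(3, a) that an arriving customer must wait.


a = λ/μ = 1.1034; ρ = a/3 = 0.3678
P₀ = 0.326129 (from M/M/c formula)
C(c,a) = [a^c/(c!(1−ρ))]·P₀ = [1.34335/(6·0.6322)]·0.326129
= 0.35414·0.326129 = 0.115497

Final: 0.115497


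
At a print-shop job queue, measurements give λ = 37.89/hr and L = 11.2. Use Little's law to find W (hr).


W = L/λ = 11.2/37.89 = 0.2956 hr

Final: 0.2956 hr


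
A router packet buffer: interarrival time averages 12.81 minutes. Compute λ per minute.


λ = 1/(interarrival time) in consistent units.
1 minute = 1 min, so λ = 1/12.81 = 0.07806 per minute

Final: 0.07806 /min


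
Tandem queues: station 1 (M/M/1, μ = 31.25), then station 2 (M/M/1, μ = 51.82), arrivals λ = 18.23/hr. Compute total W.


Each node sees arrival rate λ = 18.23/hr (tandem ⇒ throughput preserved).
W₁ = 1/(μ₁−λ) = 1/(31.25−18.23) = 0.07680 hr
W₂ = 1/(μ₂−λ) = 1/(51.82−18.23) = 0.02977 hr
W_total = W₁ + W₂ = 0.07680 + 0.02977 = 0.10658 hr

Final: 0.10658 hr


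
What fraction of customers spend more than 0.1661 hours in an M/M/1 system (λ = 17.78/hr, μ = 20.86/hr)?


W ~ Exponential(μ−λ) for M/M/1.
μ − λ = 20.86 − 17.78 = 3.0800
P(W > t) = e^{−(μ−λ)t} = e^{−0.5116} = 0.599543

Final: 0.599543


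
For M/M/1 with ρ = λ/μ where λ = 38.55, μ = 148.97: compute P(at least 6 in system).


ρ = 38.55/148.97 = 0.2588
P(N ≥ n) = ρ^n = 0.2588^6 = 0.0003003

Final: 0.0003003
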